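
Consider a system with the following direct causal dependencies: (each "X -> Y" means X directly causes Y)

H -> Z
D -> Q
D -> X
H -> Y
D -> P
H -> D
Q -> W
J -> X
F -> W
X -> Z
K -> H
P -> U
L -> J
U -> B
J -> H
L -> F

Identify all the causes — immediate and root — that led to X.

D, H, J, K, L

Immediate causes of X: J, D.
Further upstream: L, H, K.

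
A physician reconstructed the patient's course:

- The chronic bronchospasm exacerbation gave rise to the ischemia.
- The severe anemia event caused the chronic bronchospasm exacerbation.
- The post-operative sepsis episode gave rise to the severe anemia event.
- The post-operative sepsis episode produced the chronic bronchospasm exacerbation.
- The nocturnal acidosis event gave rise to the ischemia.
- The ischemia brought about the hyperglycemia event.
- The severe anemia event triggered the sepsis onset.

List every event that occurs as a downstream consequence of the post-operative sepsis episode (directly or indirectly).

Direct effects: the severe anemia event, the chronic bronchospasm exacerbation.
2 steps out: the sepsis onset, the ischemia.
3 steps out: the hyperglycemia event.
Not reachable from it: the nocturnal acidosis event.

the chronic bronchospasm exacerbation, the hyperglycemia event, the ischemia, the sepsis onset, the severe anemia event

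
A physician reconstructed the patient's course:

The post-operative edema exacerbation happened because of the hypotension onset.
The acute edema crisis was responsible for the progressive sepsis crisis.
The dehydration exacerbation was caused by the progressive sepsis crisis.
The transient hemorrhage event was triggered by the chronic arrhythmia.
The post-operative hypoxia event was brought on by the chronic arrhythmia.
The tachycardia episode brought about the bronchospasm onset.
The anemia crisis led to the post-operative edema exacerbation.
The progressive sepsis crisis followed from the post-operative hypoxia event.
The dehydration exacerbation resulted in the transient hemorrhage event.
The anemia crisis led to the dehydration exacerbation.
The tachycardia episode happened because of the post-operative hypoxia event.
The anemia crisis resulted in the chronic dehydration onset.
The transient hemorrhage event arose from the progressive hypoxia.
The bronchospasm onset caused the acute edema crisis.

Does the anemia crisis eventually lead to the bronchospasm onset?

No

The anemia crisis leads to the chronic dehydration onset, the dehydration exacerbation, the transient hemorrhage event, the post-operative edema exacerbation; the bronchospasm onset is not among them.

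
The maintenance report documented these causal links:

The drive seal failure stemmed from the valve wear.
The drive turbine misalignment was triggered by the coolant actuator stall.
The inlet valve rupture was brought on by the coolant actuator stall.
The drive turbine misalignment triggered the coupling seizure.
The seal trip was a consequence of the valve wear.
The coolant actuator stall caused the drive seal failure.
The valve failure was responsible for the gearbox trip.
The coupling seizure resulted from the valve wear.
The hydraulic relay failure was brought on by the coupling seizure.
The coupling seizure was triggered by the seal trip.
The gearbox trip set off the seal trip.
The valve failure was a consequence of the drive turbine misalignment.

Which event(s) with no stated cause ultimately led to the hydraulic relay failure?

Tracing upstream from the hydraulic relay failure: the hydraulic relay failure ← the coupling seizure ← the drive turbine misalignment ← the coolant actuator stall.
A separate upstream branch: the hydraulic relay failure ← the coupling seizure ← the valve wear.
Each of those chain origins has no stated cause.

the coolant actuator stall, the valve wear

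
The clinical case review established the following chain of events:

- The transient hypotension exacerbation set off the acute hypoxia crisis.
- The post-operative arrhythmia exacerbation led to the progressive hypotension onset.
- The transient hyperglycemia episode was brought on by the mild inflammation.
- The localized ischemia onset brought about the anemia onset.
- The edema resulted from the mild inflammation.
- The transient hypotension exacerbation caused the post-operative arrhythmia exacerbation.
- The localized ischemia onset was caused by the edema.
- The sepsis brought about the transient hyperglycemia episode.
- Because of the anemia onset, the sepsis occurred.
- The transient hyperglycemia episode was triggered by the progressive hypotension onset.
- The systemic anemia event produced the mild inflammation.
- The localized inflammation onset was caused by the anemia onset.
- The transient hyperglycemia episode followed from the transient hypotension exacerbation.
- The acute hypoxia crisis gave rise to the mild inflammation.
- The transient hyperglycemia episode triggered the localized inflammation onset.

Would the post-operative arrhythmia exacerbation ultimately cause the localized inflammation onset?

There is a causal chain: the post-operative arrhythmia exacerbation → the progressive hypotension onset → the transient hyperglycemia episode → the localized inflammation onset.

Yes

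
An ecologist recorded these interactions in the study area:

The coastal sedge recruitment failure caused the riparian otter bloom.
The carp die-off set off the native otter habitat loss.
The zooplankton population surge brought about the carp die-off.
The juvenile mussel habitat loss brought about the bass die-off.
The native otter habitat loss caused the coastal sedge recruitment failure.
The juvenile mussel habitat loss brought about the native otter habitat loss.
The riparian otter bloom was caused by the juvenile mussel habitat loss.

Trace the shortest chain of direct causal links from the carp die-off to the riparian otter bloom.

the carp die-off → the native otter habitat loss → the coastal sedge recruitment failure → the riparian otter bloom

the carp die-off → the native otter habitat loss
the native otter habitat loss → the coastal sedge recruitment failure
the coastal sedge recruitment failure → the riparian otter bloom
Length: 3 steps.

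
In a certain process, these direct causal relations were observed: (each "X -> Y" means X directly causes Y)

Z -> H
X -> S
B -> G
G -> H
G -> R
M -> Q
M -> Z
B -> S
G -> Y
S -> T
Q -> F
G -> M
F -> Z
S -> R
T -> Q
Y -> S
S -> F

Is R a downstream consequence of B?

There is a causal chain: B → G → R.

Yes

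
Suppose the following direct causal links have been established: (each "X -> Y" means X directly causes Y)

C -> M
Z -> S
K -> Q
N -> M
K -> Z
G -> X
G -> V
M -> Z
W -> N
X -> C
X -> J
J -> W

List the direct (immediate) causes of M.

C, N

Upstream contributors include G, X, J, W, but only C, N feed directly into M.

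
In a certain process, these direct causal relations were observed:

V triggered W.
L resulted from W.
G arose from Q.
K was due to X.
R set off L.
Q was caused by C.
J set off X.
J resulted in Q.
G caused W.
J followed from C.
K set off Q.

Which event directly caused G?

Q

Upstream contributors include C, J, X, K, but only Q feeds directly into G.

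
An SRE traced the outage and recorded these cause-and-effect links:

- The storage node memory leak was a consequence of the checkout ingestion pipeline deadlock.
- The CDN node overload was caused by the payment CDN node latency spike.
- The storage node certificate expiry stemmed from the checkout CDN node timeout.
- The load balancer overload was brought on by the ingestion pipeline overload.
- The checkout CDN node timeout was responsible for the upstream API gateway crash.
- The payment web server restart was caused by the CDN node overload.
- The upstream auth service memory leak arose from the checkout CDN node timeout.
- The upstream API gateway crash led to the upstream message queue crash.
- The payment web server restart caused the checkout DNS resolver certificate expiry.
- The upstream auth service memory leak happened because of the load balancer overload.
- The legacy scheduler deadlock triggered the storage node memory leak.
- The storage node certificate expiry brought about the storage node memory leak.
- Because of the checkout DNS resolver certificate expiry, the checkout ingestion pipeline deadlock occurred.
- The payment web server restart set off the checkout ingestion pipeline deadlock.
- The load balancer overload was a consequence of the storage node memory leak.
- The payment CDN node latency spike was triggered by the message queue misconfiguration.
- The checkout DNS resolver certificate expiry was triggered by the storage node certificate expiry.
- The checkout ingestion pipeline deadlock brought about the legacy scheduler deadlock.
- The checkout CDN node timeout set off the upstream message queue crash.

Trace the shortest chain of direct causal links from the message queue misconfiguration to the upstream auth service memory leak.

the message queue misconfiguration → the payment CDN node latency spike
the payment CDN node latency spike → the CDN node overload
the CDN node overload → the payment web server restart
the payment web server restart → the checkout ingestion pipeline deadlock
the checkout ingestion pipeline deadlock → the storage node memory leak
the storage node memory leak → the load balancer overload
the load balancer overload → the upstream auth service memory leak
Length: 7 steps.

the message queue misconfiguration → the payment CDN node latency spike → the CDN node overload → the payment web server restart → the checkout ingestion pipeline deadlock → the storage node memory leak → the load balancer overload → the upstream auth service memory leak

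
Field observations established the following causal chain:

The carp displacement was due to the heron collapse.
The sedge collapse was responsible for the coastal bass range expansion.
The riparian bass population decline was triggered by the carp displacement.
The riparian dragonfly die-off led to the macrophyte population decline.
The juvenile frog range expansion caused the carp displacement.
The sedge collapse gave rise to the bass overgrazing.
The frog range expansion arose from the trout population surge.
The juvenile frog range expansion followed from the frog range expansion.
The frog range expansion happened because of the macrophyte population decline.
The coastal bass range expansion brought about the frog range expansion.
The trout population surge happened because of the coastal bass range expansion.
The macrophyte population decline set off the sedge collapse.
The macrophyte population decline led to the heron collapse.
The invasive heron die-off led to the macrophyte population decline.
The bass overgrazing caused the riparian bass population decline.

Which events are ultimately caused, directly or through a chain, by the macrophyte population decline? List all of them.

Direct effects: the sedge collapse, the frog range expansion, the heron collapse.
2 steps out: the coastal bass range expansion, the bass overgrazing, the juvenile frog range expansion, the carp displacement.
3 steps out: the trout population surge, the riparian bass population decline.
Not reachable from it: the invasive heron die-off, the riparian dragonfly die-off.

the bass overgrazing, the carp displacement, the coastal bass range expansion, the frog range expansion, the heron collapse, the juvenile frog range expansion, the riparian bass population decline, the sedge collapse, the trout population surge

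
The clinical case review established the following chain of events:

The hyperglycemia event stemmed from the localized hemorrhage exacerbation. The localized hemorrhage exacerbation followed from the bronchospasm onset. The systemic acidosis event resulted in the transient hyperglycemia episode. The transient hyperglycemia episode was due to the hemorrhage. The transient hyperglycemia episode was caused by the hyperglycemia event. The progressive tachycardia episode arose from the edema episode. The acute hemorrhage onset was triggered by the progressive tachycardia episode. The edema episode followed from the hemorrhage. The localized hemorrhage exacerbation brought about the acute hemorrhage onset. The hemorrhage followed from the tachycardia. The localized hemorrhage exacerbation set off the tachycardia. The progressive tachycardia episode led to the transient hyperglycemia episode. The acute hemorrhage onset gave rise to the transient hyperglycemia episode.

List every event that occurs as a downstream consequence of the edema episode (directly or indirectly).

the acute hemorrhage onset, the progressive tachycardia episode, the transient hyperglycemia episode

Direct effects: the progressive tachycardia episode.
2 steps out: the acute hemorrhage onset, the transient hyperglycemia episode.
Not reachable from it: the bronchospasm onset, the localized hemorrhage exacerbation, the tachycardia, the hyperglycemia event, the hemorrhage, the systemic acidosis event.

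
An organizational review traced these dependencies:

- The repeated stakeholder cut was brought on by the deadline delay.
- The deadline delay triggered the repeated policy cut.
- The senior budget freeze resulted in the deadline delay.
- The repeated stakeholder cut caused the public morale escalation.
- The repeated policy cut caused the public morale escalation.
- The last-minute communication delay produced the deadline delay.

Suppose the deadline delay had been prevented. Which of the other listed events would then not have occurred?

Downstream of the deadline delay: the repeated stakeholder cut, the repeated policy cut, the public morale escalation.

the public morale escalation, the repeated policy cut, the repeated stakeholder cut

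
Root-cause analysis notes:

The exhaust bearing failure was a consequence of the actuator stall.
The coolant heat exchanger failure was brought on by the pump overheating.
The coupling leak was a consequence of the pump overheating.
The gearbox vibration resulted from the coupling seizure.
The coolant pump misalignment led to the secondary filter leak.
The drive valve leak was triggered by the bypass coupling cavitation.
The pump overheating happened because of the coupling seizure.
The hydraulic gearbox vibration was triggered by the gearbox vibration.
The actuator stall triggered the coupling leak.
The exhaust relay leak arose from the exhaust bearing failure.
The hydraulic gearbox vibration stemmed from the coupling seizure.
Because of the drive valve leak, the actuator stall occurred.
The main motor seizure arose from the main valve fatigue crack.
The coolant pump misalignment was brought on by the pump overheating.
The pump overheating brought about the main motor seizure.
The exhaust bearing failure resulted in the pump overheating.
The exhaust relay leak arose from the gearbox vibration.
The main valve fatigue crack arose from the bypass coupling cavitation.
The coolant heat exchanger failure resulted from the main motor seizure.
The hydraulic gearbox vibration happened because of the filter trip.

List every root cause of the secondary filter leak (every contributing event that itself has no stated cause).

the bypass coupling cavitation, the coupling seizure

Tracing upstream from the secondary filter leak: the secondary filter leak ← the coolant pump misalignment ← the pump overheating ← the exhaust bearing failure ← the actuator stall ← the drive valve leak ← the bypass coupling cavitation.
A separate upstream branch: the secondary filter leak ← the coolant pump misalignment ← the pump overheating ← the coupling seizure.
Each of those chain origins has no stated cause.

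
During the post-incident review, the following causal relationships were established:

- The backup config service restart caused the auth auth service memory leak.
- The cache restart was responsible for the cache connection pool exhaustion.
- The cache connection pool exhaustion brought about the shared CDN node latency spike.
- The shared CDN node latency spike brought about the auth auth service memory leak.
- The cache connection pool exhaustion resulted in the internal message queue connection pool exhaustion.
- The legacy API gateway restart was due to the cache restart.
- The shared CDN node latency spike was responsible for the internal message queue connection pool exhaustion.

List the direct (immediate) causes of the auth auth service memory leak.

the backup config service restart, the shared CDN node latency spike

Upstream contributors include the cache restart, the cache connection pool exhaustion, but only the backup config service restart, the shared CDN node latency spike feed directly into the auth auth service memory leak.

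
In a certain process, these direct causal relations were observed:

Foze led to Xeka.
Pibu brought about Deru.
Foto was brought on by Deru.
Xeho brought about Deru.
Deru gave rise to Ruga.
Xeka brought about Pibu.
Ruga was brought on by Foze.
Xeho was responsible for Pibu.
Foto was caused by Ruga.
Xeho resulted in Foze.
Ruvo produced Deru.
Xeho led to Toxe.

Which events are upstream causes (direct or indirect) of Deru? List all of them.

Foze, Pibu, Ruvo, Xeho, Xeka

Immediate causes of Deru: Xeho, Pibu, Ruvo.
Further upstream: Foze, Xeka.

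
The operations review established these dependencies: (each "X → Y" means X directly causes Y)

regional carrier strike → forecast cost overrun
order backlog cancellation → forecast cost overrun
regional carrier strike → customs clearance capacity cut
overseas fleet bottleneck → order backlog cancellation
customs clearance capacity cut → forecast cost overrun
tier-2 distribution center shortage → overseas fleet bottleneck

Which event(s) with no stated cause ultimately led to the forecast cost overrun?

the regional carrier strike, the tier-2 distribution center shortage

Tracing upstream from the forecast cost overrun: the forecast cost overrun ← the order backlog cancellation ← the overseas fleet bottleneck ← the tier-2 distribution center shortage.
A separate upstream branch: the forecast cost overrun ← the regional carrier strike.
Each of those chain origins has no stated cause.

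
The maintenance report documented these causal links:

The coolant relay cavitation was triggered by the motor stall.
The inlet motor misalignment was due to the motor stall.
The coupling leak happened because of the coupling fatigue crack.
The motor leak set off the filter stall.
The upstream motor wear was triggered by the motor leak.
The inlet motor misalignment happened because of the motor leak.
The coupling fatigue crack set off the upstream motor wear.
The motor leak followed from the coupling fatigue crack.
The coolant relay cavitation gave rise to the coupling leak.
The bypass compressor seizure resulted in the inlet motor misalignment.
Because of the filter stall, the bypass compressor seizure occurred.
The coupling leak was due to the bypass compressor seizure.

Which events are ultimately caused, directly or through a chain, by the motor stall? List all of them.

Direct effects: the coolant relay cavitation, the inlet motor misalignment.
2 steps out: the coupling leak.
Not reachable from it: the coupling fatigue crack, the motor leak, the upstream motor wear, the filter stall, the bypass compressor seizure.

the coolant relay cavitation, the coupling leak, the inlet motor misalignment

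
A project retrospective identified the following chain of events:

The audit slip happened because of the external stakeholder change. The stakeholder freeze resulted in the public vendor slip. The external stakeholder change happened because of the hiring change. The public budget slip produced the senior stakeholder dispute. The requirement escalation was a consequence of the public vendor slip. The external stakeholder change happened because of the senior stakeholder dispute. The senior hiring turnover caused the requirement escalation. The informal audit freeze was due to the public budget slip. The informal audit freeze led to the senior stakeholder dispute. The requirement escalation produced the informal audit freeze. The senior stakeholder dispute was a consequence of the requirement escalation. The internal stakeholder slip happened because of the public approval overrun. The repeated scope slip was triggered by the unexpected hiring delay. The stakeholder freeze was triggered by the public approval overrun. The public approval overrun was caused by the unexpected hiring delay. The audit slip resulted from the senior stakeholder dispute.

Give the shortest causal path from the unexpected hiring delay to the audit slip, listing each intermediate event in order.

the unexpected hiring delay → the public approval overrun → the stakeholder freeze → the public vendor slip → the requirement escalation → the senior stakeholder dispute → the audit slip

the unexpected hiring delay → the public approval overrun
the public approval overrun → the stakeholder freeze
the stakeholder freeze → the public vendor slip
the public vendor slip → the requirement escalation
the requirement escalation → the senior stakeholder dispute
the senior stakeholder dispute → the audit slip
Length: 6 steps.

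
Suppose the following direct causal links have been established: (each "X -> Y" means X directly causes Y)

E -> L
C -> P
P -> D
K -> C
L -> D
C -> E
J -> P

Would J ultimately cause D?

There is a causal chain: J → P → D.

Yes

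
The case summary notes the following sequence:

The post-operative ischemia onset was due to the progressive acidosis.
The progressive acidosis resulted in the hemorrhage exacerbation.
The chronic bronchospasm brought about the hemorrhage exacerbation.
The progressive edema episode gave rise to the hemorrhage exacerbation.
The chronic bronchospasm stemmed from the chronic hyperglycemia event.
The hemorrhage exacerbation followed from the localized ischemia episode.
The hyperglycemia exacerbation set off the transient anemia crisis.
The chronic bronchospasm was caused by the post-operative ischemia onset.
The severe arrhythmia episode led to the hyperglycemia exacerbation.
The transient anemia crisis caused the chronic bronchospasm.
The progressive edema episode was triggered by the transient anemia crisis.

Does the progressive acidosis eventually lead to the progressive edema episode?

No

The progressive acidosis leads to the post-operative ischemia onset, the chronic bronchospasm, the hemorrhage exacerbation; the progressive edema episode is not among them.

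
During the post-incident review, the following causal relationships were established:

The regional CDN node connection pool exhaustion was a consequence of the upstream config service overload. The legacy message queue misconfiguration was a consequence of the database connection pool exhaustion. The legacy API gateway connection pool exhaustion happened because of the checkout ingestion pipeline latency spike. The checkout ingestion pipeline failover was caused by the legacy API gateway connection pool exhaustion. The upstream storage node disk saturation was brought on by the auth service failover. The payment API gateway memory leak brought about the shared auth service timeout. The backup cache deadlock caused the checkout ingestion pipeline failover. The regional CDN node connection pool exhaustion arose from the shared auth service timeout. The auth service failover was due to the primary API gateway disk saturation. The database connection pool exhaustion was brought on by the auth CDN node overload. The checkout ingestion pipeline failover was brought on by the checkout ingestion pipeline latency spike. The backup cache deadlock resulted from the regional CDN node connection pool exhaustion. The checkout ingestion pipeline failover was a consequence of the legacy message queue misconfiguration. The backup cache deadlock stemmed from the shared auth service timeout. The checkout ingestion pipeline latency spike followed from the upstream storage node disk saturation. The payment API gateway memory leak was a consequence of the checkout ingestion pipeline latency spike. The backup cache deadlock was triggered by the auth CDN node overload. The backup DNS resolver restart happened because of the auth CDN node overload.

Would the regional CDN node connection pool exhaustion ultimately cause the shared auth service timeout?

The regional CDN node connection pool exhaustion leads to the backup cache deadlock, the checkout ingestion pipeline failover; the shared auth service timeout is not among them.

No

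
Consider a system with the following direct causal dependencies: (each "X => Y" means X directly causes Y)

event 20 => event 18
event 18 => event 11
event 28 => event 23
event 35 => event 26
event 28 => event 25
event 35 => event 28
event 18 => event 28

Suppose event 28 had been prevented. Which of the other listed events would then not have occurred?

event 23, event 25

Downstream of event 28: event 23, event 25.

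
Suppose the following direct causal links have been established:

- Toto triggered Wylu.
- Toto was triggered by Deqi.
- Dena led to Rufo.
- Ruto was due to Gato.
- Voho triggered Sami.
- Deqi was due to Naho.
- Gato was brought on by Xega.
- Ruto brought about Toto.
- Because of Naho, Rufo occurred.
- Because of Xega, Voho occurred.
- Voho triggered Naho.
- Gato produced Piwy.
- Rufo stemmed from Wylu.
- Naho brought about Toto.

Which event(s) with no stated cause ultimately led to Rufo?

Tracing upstream from Rufo: Rufo ← Naho ← Voho ← Xega.
A separate upstream branch: Rufo ← Dena.
Each of those chain origins has no stated cause.

Dena, Xega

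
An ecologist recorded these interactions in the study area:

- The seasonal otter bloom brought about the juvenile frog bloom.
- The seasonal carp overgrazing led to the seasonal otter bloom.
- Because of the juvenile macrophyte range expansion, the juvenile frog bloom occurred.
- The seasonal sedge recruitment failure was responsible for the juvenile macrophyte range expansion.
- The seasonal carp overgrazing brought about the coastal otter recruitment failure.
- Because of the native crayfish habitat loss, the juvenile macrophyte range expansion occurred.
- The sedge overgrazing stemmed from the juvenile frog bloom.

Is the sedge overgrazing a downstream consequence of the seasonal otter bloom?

Yes

There is a causal chain: the seasonal otter bloom → the juvenile frog bloom → the sedge overgrazing.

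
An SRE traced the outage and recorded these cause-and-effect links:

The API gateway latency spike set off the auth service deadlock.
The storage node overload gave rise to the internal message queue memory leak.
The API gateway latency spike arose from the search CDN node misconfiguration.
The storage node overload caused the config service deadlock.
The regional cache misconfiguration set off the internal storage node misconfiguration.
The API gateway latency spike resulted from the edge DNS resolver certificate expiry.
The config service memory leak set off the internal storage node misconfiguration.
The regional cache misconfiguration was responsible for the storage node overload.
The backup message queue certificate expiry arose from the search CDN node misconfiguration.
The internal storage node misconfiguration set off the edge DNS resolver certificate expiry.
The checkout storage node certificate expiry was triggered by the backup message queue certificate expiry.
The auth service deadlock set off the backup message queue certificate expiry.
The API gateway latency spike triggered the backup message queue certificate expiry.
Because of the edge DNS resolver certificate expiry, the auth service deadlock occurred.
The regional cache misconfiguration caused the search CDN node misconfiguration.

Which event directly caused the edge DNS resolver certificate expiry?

the internal storage node misconfiguration

Upstream contributors include the regional cache misconfiguration, the config service memory leak, but only the internal storage node misconfiguration feeds directly into the edge DNS resolver certificate expiry.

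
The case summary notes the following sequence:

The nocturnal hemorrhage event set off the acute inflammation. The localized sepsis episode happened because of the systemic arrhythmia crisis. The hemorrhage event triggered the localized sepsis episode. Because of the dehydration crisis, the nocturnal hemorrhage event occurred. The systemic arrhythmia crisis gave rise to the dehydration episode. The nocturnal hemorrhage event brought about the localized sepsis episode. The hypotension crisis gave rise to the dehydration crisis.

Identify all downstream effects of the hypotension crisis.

the acute inflammation, the dehydration crisis, the localized sepsis episode, the nocturnal hemorrhage event

Direct effects: the dehydration crisis.
2 steps out: the nocturnal hemorrhage event.
3 steps out: the localized sepsis episode, the acute inflammation.
Not reachable from it: the systemic arrhythmia crisis, the dehydration episode, the hemorrhage event.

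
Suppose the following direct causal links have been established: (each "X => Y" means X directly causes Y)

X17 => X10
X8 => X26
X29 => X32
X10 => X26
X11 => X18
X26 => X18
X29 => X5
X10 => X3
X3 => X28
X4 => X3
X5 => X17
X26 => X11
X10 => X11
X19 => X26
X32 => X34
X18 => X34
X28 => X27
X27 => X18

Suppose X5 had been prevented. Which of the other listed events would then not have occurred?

Downstream of X5: X17, X10, X26, X3, X28, X27, X11, X18, X34.
Of those, still caused via another path: X26, X3, X28, X27, X11, X18, X34.
The remainder have no surviving cause.

X10, X17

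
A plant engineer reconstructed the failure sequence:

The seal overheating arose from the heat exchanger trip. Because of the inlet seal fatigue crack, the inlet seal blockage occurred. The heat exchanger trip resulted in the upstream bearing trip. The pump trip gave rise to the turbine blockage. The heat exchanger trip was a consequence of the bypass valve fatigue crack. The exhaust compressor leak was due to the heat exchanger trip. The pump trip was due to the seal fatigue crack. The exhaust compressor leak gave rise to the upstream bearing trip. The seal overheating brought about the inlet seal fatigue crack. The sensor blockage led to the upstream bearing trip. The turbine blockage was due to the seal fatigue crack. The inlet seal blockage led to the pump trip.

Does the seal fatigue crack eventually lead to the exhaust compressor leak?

No

The seal fatigue crack leads to the pump trip, the turbine blockage; the exhaust compressor leak is not among them.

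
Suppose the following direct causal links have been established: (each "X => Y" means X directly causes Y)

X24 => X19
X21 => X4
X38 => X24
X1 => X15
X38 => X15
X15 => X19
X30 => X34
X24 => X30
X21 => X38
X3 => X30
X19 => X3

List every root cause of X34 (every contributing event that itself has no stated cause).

X1, X21

Tracing upstream from X34: X34 ← X30 ← X24 ← X38 ← X21.
A separate upstream branch: X34 ← X30 ← X3 ← X19 ← X15 ← X1.
Each of those chain origins has no stated cause.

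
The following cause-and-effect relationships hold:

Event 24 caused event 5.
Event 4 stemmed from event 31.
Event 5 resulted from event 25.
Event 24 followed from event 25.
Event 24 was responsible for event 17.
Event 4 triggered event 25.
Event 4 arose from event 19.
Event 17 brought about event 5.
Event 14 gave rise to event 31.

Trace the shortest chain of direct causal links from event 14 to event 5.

event 14 → event 31 → event 4 → event 25 → event 5

event 14 → event 31
event 31 → event 4
event 4 → event 25
event 25 → event 5
Length: 4 steps.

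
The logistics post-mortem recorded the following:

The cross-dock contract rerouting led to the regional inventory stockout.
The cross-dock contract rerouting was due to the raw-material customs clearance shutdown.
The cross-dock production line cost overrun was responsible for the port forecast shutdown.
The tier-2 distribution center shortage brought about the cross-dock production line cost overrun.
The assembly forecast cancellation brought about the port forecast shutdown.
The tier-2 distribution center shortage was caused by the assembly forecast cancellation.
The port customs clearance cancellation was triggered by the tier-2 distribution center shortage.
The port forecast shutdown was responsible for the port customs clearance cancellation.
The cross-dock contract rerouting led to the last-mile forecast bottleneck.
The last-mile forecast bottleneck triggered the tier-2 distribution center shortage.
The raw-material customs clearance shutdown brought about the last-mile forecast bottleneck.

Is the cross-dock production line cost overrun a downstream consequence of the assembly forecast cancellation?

There is a causal chain: the assembly forecast cancellation → the tier-2 distribution center shortage → the cross-dock production line cost overrun.

Yes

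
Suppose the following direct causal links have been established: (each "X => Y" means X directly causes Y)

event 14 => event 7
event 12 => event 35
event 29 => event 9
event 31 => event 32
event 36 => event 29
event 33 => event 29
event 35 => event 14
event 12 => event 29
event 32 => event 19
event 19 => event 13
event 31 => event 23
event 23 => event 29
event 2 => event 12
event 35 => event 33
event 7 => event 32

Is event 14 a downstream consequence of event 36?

Event 36 leads to event 29, event 9; event 14 is not among them.

No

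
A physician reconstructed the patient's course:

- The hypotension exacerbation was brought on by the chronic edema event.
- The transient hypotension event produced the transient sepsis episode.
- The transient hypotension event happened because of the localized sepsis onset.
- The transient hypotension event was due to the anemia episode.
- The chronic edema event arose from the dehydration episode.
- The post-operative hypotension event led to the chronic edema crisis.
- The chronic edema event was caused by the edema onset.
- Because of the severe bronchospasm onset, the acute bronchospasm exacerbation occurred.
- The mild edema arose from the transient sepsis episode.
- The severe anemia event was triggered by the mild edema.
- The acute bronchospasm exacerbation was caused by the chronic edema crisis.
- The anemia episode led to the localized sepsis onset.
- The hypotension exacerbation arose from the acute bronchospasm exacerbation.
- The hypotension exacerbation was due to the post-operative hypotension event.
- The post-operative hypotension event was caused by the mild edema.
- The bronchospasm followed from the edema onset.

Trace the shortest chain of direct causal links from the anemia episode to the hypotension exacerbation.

the anemia episode → the transient hypotension event → the transient sepsis episode → the mild edema → the post-operative hypotension event → the hypotension exacerbation

the anemia episode → the transient hypotension event
the transient hypotension event → the transient sepsis episode
the transient sepsis episode → the mild edema
the mild edema → the post-operative hypotension event
the post-operative hypotension event → the hypotension exacerbation
Length: 5 steps.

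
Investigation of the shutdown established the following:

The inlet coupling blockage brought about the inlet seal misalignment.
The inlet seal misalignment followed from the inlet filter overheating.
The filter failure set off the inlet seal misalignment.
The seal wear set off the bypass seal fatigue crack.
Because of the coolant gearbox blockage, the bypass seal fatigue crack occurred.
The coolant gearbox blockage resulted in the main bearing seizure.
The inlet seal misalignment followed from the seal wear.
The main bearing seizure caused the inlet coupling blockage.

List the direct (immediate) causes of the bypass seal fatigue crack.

the coolant gearbox blockage, the seal wear

the coolant gearbox blockage, the seal wear → the bypass seal fatigue crack with nothing further upstream stated.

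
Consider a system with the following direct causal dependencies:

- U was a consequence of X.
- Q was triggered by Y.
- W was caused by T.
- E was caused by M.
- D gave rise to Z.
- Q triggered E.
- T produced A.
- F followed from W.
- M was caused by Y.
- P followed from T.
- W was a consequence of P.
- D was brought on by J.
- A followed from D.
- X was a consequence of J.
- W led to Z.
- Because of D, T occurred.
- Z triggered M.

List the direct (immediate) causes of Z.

Upstream contributors include J, T, P, but only D, W feed directly into Z.

D, W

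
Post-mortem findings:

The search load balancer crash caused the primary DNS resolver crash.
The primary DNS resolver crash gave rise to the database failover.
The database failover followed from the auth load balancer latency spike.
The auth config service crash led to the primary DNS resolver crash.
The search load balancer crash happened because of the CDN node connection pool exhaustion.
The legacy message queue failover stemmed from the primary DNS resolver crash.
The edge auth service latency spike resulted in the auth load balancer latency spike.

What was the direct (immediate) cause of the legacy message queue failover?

the primary DNS resolver crash

Upstream contributors include the CDN node connection pool exhaustion, the search load balancer crash, the auth config service crash, but only the primary DNS resolver crash feeds directly into the legacy message queue failover.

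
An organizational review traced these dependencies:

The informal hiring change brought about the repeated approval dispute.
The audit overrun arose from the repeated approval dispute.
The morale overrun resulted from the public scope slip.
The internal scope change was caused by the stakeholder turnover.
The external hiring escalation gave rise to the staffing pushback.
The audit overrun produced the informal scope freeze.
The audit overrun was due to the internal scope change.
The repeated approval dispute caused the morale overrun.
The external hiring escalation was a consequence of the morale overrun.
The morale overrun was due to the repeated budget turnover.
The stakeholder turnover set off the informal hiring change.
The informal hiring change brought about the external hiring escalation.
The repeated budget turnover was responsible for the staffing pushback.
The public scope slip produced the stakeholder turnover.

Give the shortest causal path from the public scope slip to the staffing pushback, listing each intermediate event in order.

the public scope slip → the morale overrun → the external hiring escalation → the staffing pushback

the public scope slip → the morale overrun
the morale overrun → the external hiring escalation
the external hiring escalation → the staffing pushback
Length: 3 steps.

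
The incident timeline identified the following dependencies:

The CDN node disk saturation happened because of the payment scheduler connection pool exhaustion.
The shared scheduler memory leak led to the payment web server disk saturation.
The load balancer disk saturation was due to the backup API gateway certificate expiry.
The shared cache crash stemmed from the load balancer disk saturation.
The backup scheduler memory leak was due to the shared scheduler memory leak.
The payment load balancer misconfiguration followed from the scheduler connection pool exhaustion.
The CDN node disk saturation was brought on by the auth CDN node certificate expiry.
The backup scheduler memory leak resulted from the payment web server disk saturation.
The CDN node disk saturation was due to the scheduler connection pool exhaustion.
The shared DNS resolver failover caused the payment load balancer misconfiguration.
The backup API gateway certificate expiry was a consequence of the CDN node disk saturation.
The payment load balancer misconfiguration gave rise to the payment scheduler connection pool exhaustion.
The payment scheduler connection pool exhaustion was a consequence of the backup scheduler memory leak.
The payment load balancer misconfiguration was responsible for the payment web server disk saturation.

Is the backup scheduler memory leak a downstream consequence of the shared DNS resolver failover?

Yes

There is a causal chain: the shared DNS resolver failover → the payment load balancer misconfiguration → the payment web server disk saturation → the backup scheduler memory leak.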